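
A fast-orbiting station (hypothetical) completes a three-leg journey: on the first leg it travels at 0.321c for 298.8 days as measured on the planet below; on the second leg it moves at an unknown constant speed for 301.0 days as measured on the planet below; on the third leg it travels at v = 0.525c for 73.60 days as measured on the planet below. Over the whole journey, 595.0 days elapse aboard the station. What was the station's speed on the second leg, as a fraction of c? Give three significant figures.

Leg 1: γ = 1/√(1 − 0.321²) = 1/√0.8970 = 1.056; τ_1 = 298.8/1.056 = 283.0 days.
Leg 2: speed unknown; τ_2 = 301.0/γ_2.
Leg 3: γ = 1/√(1 − 0.525²) = 1/√0.7244 = 1.175; τ_3 = 73.60/1.175 = 62.64 days.
Total proper time: 283.0 + τ_2 + 62.64 = 595.0, so τ_2 = 595.0 − 345.6 = 249.4 days.
γ_2 = 301.0/249.4 = 1.207; β = √(1 − 1/γ²) = √0.3136.

β = 0.560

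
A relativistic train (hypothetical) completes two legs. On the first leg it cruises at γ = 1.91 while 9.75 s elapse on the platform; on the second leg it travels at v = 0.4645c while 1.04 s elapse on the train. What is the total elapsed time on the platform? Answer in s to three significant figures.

Δt = 10.9 s

Leg 1: 9.75 s is already measured on the platform.
Leg 2: γ = 1/√(1 − 0.4645²) = 1/√0.7842 = 1.129; Δt_2 = 1.129 × 1.04 = 1.174 s.
Total: 9.750 + 1.174 s.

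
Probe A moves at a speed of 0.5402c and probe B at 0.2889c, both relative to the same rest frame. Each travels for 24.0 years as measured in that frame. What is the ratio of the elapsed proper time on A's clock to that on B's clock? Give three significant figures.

τ_A/τ_B = 0.879

A: γ = 1/√(1 − 0.5402²) = 1/√0.7082 = 1.188. B: γ = 1/√(1 − 0.2889²) = 1/√0.9165 = 1.045.
τ_A/τ_B = γ_B/γ_A = 1.045/1.188 = 0.8790, so τ_A/τ_B = 0.8790.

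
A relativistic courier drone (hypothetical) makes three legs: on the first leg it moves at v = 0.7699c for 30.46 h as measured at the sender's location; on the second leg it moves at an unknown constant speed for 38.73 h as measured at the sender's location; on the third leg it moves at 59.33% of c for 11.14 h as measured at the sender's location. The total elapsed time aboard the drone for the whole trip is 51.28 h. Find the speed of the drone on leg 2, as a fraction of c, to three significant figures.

Leg 1: γ = 1/√(1 − 0.7699²) = 1/√0.4073 = 1.567; τ_1 = 30.46/1.567 = 19.44 h.
Leg 2: speed unknown; τ_2 = 38.73/γ_2.
Leg 3: β = 0.5933; γ = 1/√(1 − 0.5933²) = 1/√0.6480 = 1.242; τ_3 = 11.14/1.242 = 8.967 h.
Total proper time: 19.44 + τ_2 + 8.967 = 51.28, so τ_2 = 51.28 − 28.41 = 22.87 h.
γ_2 = 38.73/22.87 = 1.693; β = √(1 − 1/γ²) = √0.6512.

β = 0.807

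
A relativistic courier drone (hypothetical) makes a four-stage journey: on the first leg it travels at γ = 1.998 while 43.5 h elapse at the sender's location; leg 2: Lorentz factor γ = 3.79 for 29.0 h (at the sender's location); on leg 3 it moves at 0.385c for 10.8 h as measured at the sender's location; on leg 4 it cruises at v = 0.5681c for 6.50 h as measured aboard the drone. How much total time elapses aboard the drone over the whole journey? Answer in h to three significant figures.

τ = 45.9 h

Leg 1: γ = 1.998; τ_1 = 43.5/1.998 = 21.77 h.
Leg 2: γ = 3.79; τ_2 = 29.0/3.790 = 7.652 h.
Leg 3: γ = 1/√(1 − 0.385²) = 1/√0.8518 = 1.084; τ_3 = 10.8/1.084 = 9.967 h.
Leg 4: 6.50 h is already measured aboard the drone.
Total: 21.77 + 7.652 + 9.967 + 6.500 h.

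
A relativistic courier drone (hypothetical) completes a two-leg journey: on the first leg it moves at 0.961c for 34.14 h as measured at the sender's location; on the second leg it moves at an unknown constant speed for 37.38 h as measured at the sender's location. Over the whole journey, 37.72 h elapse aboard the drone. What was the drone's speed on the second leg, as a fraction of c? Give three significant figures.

β = 0.654

Leg 1: γ = 1/√(1 − 0.961²) = 1/√0.07648 = 3.616; τ_1 = 34.14/3.616 = 9.441 h.
Leg 2: speed unknown; τ_2 = 37.38/γ_2.
Total proper time: 9.441 + τ_2 = 37.72, so τ_2 = 37.72 − 9.441 = 28.28 h.
γ_2 = 37.38/28.28 = 1.322; β = √(1 − 1/γ²) = √0.4277.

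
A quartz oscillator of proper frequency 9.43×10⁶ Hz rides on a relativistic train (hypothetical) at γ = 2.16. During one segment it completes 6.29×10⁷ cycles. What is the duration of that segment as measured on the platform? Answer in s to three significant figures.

Δt = 14.4 s

γ = 2.16
Proper time for N cycles: τ = N/f = 6.29×10⁷/(9.43×10⁶) = 6.670×10⁰ s = 6.670 s.
Lab-frame duration Δt = γτ = 2.160 × 6.670 = 14.41 s.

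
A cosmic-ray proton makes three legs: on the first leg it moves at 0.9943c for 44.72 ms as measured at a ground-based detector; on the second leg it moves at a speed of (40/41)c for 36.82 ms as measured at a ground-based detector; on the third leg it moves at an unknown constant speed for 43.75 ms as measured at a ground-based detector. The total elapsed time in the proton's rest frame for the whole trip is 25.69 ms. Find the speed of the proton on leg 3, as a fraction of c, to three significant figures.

β = 0.956

Leg 1: γ = 1/√(1 − 0.9943²) = 1/√0.01137 = 9.379; τ_1 = 44.72/9.379 = 4.768 ms.
Leg 2: γ = 1/√(1 − (40/41)²) = 41/9 ≈ 4.556; τ_2 = 36.82/4.556 = 8.082 ms.
Leg 3: speed unknown; τ_3 = 43.75/γ_3.
Total proper time: 4.768 + 8.082 + τ_3 = 25.69, so τ_3 = 25.69 − 12.85 = 12.84 ms.
γ_3 = 43.75/12.84 = 3.407; β = √(1 − 1/γ²) = √0.9139.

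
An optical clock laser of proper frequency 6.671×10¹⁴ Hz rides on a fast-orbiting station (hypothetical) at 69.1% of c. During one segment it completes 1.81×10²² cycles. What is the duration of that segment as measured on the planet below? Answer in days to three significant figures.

Δt = 434 days

β = 0.691; γ = 1/√(1 − 0.691²) = 1/√0.5225 = 1.383
Proper time for N cycles: τ = N/f = 1.81×10²²/(6.671×10¹⁴) = 2.713×10⁷ s = 314.0 days.
Lab-frame duration Δt = γτ = 1.383 × 314.0 = 434.4 days.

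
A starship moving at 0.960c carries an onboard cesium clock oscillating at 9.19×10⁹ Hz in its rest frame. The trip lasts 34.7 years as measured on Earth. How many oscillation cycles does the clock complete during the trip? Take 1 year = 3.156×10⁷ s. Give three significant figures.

γ = 1/√(1 − 0.960²) = 25/7 ≈ 3.571
The oscillator's own cycle count is N = f × τ where τ is the proper time on the ship. τ = Δt/γ = 34.7/3.571 = 9.716 years = 3.066×10⁸ s.
N = 9.19×10⁹ × 3.066×10⁸ = 2.818×10¹⁸.

N = 2.82×10¹⁸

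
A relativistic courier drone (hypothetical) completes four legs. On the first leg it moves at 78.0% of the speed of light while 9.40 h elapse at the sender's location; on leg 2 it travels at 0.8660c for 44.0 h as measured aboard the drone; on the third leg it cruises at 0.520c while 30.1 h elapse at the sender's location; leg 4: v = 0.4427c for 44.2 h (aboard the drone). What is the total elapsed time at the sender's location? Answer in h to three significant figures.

Δt = 177 h

Leg 1: 9.40 h is already measured at the sender's location.
Leg 2: γ = 1/√(1 − 0.8660²) = 1/√0.2500 = 2.000; Δt_2 = 2.000 × 44.0 = 87.99 h.
Leg 3: 30.1 h is already measured at the sender's location.
Leg 4: γ = 1/√(1 − 0.4427²) = 1/√0.8040 = 1.115; Δt_4 = 1.115 × 44.2 = 49.29 h.
Total: 9.400 + 87.99 + 30.10 + 49.29 h.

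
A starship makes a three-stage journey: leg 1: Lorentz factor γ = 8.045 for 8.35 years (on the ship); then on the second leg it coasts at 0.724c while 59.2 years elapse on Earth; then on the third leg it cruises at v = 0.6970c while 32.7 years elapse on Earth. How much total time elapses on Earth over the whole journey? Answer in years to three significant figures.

Δt = 159 years

Leg 1: γ = 8.045; Δt_1 = 8.045 × 8.35 = 67.18 years.
Leg 2: 59.2 years is already measured on Earth.
Leg 3: 32.7 years is already measured on Earth.
Total: 67.18 + 59.20 + 32.70 years.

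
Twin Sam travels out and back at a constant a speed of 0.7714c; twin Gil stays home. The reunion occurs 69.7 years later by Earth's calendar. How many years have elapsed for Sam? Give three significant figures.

τ = 44.4 years

γ = 1/√(1 − 0.7714²) = 1/√0.4049 = 1.571
Sam's clock measures proper time along the trip: τ = Δt/γ = 69.7/1.571 years.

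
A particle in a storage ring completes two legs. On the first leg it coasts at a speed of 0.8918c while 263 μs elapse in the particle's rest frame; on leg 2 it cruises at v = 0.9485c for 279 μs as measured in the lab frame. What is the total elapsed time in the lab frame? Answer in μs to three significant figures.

Δt = 860 μs

Leg 1: γ = 1/√(1 − 0.8918²) = 1/√0.2047 = 2.210; Δt_1 = 2.210 × 263 = 581.3 μs.
Leg 2: 279 μs is already measured in the lab frame.
Total: 581.3 + 279.0 μs.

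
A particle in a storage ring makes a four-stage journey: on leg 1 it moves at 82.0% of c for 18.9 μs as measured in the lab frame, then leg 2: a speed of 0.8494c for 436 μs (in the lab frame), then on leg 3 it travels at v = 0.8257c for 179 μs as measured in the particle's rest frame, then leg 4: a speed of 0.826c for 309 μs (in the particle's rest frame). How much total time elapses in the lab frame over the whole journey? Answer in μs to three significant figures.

Δt = 1320 μs

Leg 1: 18.9 μs is already measured in the lab frame.
Leg 2: 436 μs is already measured in the lab frame.
Leg 3: γ = 1/√(1 − 0.8257²) = 1/√0.3182 = 1.773; Δt_3 = 1.773 × 179 = 317.3 μs.
Leg 4: γ = 1/√(1 − 0.826²) = 1/√0.3177 = 1.774; Δt_4 = 1.774 × 309 = 548.2 μs.
Total: 18.90 + 436.0 + 317.3 + 548.2 μs.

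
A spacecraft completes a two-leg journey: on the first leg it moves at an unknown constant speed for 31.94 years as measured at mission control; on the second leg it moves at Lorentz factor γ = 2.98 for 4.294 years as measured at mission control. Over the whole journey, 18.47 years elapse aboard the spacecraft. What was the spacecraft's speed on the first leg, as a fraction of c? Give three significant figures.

Leg 1: speed unknown; τ_1 = 31.94/γ_1.
Leg 2: γ = 2.98; τ_2 = 4.294/2.980 = 1.441 years.
Total proper time: τ_1 + 1.441 = 18.47, so τ_1 = 18.47 − 1.441 = 17.03 years.
γ_1 = 31.94/17.03 = 1.876; β = √(1 − 1/γ²) = √0.7157.

β = 0.846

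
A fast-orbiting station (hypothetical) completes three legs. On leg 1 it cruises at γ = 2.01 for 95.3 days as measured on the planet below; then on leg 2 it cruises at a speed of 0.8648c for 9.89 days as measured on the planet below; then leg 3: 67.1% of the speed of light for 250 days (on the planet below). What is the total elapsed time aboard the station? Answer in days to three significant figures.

Leg 1: γ = 2.01; τ_1 = 95.3/2.010 = 47.41 days.
Leg 2: γ = 1/√(1 − 0.8648²) = 1/√0.2521 = 1.992; τ_2 = 9.89/1.992 = 4.966 days.
Leg 3: β = 0.671; γ = 1/√(1 − 0.671²) = 1/√0.5498 = 1.349; τ_3 = 250/1.349 = 185.4 days.
Total: 47.41 + 4.966 + 185.4 days.

τ = 238 days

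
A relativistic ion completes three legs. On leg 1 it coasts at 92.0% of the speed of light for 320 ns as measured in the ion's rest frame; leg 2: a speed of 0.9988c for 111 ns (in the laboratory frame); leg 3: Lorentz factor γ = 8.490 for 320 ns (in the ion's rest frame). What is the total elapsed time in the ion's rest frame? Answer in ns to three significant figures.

τ = 645 ns

Leg 1: 320 ns is already measured in the ion's rest frame.
Leg 2: γ = 1/√(1 − 0.9988²) = 1/√0.002399 = 20.42; τ_2 = 111/20.42 = 5.436 ns.
Leg 3: 320 ns is already measured in the ion's rest frame.
Total: 320.0 + 5.436 + 320.0 ns.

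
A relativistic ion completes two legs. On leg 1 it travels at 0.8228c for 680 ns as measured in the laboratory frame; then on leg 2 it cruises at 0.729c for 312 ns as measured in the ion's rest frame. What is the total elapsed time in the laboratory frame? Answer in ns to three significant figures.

Leg 1: 680 ns is already measured in the laboratory frame.
Leg 2: γ = 1/√(1 − 0.729²) = 1/√0.4686 = 1.461; Δt_2 = 1.461 × 312 = 455.8 ns.
Total: 680.0 + 455.8 ns.

Δt = 1140 ns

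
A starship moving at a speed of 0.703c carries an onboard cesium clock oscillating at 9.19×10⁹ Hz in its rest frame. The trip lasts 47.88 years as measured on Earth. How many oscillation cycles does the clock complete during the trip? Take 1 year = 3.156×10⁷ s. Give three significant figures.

γ = 1/√(1 − 0.703²) = 1/√0.5058 = 1.406
The oscillator's own cycle count is N = f × τ where τ is the proper time on the ship. τ = Δt/γ = 47.88/1.406 = 34.05 years = 1.075×10⁹ s.
N = 9.19×10⁹ × 1.075×10⁹ = 9.876×10¹⁸.

N = 9.88×10¹⁸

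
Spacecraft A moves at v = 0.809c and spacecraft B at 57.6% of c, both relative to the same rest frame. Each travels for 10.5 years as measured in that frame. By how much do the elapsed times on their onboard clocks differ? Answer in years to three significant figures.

A: γ = 1/√(1 − 0.809²) = 1/√0.3455 = 1.701; τ_A = 10.5/1.701 = 6.172 years.
B: β = 0.576; γ = 1/√(1 − 0.576²) = 1/√0.6682 = 1.223; τ_B = 10.5/1.223 = 8.583 years.

|τ_A − τ_B| = 2.41 years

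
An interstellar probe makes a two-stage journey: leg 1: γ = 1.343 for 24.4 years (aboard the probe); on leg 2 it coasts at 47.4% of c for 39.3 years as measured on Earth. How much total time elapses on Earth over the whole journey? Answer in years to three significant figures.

Δt = 72.1 years

Leg 1: γ = 1.343; Δt_1 = 1.343 × 24.4 = 32.77 years.
Leg 2: 39.3 years is already measured on Earth.
Total: 32.77 + 39.30 years.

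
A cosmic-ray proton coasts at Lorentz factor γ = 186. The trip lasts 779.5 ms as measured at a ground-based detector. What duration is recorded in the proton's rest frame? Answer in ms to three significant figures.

γ = 186
The interval measured at a ground-based detector is the dilated one; the clock in the proton's rest frame measures the proper time τ = Δt/γ = 779.5/186.0 ms.

τ = 4.19 ms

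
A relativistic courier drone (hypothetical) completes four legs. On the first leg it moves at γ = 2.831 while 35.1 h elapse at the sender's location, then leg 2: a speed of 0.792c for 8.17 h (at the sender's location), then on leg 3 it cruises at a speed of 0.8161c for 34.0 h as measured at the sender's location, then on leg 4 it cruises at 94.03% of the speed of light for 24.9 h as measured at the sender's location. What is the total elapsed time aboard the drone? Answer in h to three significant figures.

Leg 1: γ = 2.831; τ_1 = 35.1/2.831 = 12.40 h.
Leg 2: γ = 1/√(1 − 0.792²) = 1/√0.3727 = 1.638; τ_2 = 8.17/1.638 = 4.988 h.
Leg 3: γ = 1/√(1 − 0.8161²) = 1/√0.3340 = 1.730; τ_3 = 34.0/1.730 = 19.65 h.
Leg 4: β = 0.9403; γ = 1/√(1 − 0.9403²) = 1/√0.1158 = 2.938; τ_4 = 24.9/2.938 = 8.475 h.
Total: 12.40 + 4.988 + 19.65 + 8.475 h.

τ = 45.5 h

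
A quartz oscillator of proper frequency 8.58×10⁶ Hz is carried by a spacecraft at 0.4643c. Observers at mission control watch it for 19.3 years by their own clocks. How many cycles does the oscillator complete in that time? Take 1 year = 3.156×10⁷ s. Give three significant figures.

N = 4.63×10¹⁵

γ = 1/√(1 − 0.4643²) = 1/√0.7844 = 1.129
During 19.3 years of lab time, the oscillator's proper time advances by τ = Δt/γ = 19.3/1.129 = 17.09 years = 5.395×10⁸ s.
N = f × τ = 8.58×10⁶ × 5.395×10⁸ = 4.629×10¹⁵.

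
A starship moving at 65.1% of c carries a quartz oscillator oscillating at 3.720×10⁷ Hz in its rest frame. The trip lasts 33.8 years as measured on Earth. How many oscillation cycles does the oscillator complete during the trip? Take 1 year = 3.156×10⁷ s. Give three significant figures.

β = 0.651; γ = 1/√(1 − 0.651²) = 1/√0.5762 = 1.317
The oscillator's own cycle count is N = f × τ where τ is the proper time on the ship. τ = Δt/γ = 33.8/1.317 = 25.66 years = 8.097×10⁸ s.
N = 3.720×10⁷ × 8.097×10⁸ = 3.012×10¹⁶.

N = 3.01×10¹⁶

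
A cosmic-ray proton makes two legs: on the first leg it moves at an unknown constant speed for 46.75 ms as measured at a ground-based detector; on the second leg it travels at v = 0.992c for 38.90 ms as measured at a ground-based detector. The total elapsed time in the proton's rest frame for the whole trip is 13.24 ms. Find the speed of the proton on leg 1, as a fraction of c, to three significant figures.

β = 0.984

Leg 1: speed unknown; τ_1 = 46.75/γ_1.
Leg 2: γ = 1/√(1 − 0.992²) = 1/√0.01594 = 7.922; τ_2 = 38.90/7.922 = 4.911 ms.
Total proper time: τ_1 + 4.911 = 13.24, so τ_1 = 13.24 − 4.911 = 8.329 ms.
γ_1 = 46.75/8.329 = 5.613; β = √(1 − 1/γ²) = √0.9683.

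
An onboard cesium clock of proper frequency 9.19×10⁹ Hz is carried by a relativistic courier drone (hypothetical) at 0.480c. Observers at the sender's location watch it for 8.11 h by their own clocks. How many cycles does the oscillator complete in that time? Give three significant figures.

γ = 1/√(1 − 0.480²) = 1/√0.7696 = 1.140
During 8.11 h of lab time, the oscillator's proper time advances by τ = Δt/γ = 8.11/1.140 = 7.115 h = 2.561×10⁴ s.
N = f × τ = 9.19×10⁹ × 2.561×10⁴ = 2.354×10¹⁴.

N = 2.35×10¹⁴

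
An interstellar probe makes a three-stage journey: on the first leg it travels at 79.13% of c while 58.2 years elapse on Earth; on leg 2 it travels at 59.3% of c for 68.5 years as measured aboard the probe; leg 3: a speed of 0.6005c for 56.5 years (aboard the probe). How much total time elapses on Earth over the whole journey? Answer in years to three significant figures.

Δt = 214 years

Leg 1: 58.2 years is already measured on Earth.
Leg 2: β = 0.593; γ = 1/√(1 − 0.593²) = 1/√0.6484 = 1.242; Δt_2 = 1.242 × 68.5 = 85.07 years.
Leg 3: γ = 1/√(1 − 0.6005²) = 1/√0.6394 = 1.251; Δt_3 = 1.251 × 56.5 = 70.66 years.
Total: 58.20 + 85.07 + 70.66 years.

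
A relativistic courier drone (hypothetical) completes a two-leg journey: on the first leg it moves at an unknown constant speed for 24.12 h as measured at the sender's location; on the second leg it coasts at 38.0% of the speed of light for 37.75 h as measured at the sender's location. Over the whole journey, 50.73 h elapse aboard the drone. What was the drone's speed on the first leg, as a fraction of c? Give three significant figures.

β = 0.755

Leg 1: speed unknown; τ_1 = 24.12/γ_1.
Leg 2: β = 0.380; γ = 1/√(1 − 0.380²) = 1/√0.8556 = 1.081; τ_2 = 37.75/1.081 = 34.92 h.
Total proper time: τ_1 + 34.92 = 50.73, so τ_1 = 50.73 − 34.92 = 15.81 h.
γ_1 = 24.12/15.81 = 1.525; β = √(1 − 1/γ²) = √0.5703.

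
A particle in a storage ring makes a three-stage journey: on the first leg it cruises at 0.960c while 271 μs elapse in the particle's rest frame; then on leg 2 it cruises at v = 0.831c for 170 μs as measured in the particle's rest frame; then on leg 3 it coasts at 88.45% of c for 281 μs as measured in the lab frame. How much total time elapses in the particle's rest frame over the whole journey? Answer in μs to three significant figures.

τ = 572 μs

Leg 1: 271 μs is already measured in the particle's rest frame.
Leg 2: 170 μs is already measured in the particle's rest frame.
Leg 3: β = 0.8845; γ = 1/√(1 − 0.8845²) = 1/√0.2177 = 2.143; τ_3 = 281/2.143 = 131.1 μs.
Total: 271.0 + 170.0 + 131.1 μs.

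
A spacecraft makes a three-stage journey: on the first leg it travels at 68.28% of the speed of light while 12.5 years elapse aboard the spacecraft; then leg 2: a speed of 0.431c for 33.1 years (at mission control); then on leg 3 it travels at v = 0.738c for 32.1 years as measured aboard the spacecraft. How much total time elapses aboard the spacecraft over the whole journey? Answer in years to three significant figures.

τ = 74.5 years

Leg 1: 12.5 years is already measured aboard the spacecraft.
Leg 2: γ = 1/√(1 − 0.431²) = 1/√0.8142 = 1.108; τ_2 = 33.1/1.108 = 29.87 years.
Leg 3: 32.1 years is already measured aboard the spacecraft.
Total: 12.50 + 29.87 + 32.10 years.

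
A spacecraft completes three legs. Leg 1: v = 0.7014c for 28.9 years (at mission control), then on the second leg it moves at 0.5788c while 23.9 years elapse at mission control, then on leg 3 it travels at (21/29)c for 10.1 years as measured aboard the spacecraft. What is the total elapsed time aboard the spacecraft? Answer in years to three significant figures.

τ = 50.2 years

Leg 1: γ = 1/√(1 − 0.7014²) = 1/√0.5080 = 1.403; τ_1 = 28.9/1.403 = 20.60 years.
Leg 2: γ = 1/√(1 − 0.5788²) = 1/√0.6650 = 1.226; τ_2 = 23.9/1.226 = 19.49 years.
Leg 3: 10.1 years is already measured aboard the spacecraft.
Total: 20.60 + 19.49 + 10.10 years.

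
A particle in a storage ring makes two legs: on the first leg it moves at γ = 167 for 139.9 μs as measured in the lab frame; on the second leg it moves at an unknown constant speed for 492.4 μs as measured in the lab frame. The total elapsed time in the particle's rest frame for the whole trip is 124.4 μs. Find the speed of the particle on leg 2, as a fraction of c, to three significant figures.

Leg 1: γ = 167; τ_1 = 139.9/167.0 = 0.8377 μs.
Leg 2: speed unknown; τ_2 = 492.4/γ_2.
Total proper time: 0.8377 + τ_2 = 124.4, so τ_2 = 124.4 − 0.8377 = 123.6 μs.
γ_2 = 492.4/123.6 = 3.985; β = √(1 − 1/γ²) = √0.9370.

β = 0.968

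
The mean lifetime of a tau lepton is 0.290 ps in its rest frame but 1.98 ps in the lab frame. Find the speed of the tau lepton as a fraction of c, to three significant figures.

γ = Δt/τ₀ = 1.98/0.290 = 6.828
β = √(1 − 1/γ²) = √(1 − 0.02145) = √0.9785

v = 0.989c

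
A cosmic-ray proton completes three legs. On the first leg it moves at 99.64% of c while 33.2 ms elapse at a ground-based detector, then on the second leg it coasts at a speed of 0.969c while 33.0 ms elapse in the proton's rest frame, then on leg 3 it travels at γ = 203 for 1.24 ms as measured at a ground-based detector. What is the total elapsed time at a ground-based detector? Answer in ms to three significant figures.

Leg 1: 33.2 ms is already measured at a ground-based detector.
Leg 2: γ = 1/√(1 − 0.969²) = 1/√0.06104 = 4.048; Δt_2 = 4.048 × 33.0 = 133.6 ms.
Leg 3: 1.24 ms is already measured at a ground-based detector.
Total: 33.20 + 133.6 + 1.240 ms.

Δt = 168 ms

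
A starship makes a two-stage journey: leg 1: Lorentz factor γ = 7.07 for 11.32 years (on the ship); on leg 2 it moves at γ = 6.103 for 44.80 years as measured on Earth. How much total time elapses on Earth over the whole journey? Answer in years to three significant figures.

Leg 1: γ = 7.07; Δt_1 = 7.070 × 11.32 = 80.03 years.
Leg 2: 44.80 years is already measured on Earth.
Total: 80.03 + 44.80 years.

Δt = 125 years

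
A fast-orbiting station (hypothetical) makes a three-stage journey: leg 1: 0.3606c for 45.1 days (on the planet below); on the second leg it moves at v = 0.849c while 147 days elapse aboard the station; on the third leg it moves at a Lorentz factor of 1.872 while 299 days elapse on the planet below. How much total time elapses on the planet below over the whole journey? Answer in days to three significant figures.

Leg 1: 45.1 days is already measured on the planet below.
Leg 2: γ = 1/√(1 − 0.849²) = 1/√0.2792 = 1.893; Δt_2 = 1.893 × 147 = 278.2 days.
Leg 3: 299 days is already measured on the planet below.
Total: 45.10 + 278.2 + 299.0 days.

Δt = 622 days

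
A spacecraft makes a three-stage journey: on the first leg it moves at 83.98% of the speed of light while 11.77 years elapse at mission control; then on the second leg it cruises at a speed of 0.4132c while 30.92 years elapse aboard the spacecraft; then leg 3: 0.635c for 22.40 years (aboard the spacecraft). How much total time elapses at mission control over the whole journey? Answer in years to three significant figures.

Δt = 74.7 years

Leg 1: 11.77 years is already measured at mission control.
Leg 2: γ = 1/√(1 − 0.4132²) = 1/√0.8293 = 1.098; Δt_2 = 1.098 × 30.92 = 33.95 years.
Leg 3: γ = 1/√(1 − 0.635²) = 1/√0.5968 = 1.294; Δt_3 = 1.294 × 22.40 = 29.00 years.
Total: 11.77 + 33.95 + 29.00 years.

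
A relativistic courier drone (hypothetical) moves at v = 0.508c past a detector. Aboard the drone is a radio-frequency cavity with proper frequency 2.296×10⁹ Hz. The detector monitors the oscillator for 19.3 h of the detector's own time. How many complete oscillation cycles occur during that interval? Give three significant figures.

γ = 1/√(1 − 0.508²) = 1/√0.7419 = 1.161
During 19.3 h of lab time, the oscillator's proper time advances by τ = Δt/γ = 19.3/1.161 = 16.62 h = 5.985×10⁴ s.
N = f × τ = 2.296×10⁹ × 5.985×10⁴ = 1.374×10¹⁴.

N = 1.37×10¹⁴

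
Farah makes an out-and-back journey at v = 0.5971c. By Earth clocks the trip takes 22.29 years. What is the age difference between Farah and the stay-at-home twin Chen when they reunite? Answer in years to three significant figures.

γ = 1/√(1 − 0.5971²) = 1/√0.6435 = 1.247
Farah's elapsed proper time: τ = 22.29/1.247 = 17.88 years.
Age gap = Δt − τ = 22.29 − 17.88 years.

Δt − τ = 4.41 years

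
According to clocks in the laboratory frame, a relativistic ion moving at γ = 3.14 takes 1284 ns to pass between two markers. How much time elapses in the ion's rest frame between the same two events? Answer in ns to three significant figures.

τ = 409 ns

γ = 3.14
The interval measured in the laboratory frame is the dilated one; the clock in the ion's rest frame measures the proper time τ = Δt/γ = 1284/3.140 ns.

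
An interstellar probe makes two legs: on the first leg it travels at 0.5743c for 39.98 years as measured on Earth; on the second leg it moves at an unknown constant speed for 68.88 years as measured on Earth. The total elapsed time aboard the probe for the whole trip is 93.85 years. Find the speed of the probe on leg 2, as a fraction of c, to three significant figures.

Leg 1: γ = 1/√(1 − 0.5743²) = 1/√0.6702 = 1.222; τ_1 = 39.98/1.222 = 32.73 years.
Leg 2: speed unknown; τ_2 = 68.88/γ_2.
Total proper time: 32.73 + τ_2 = 93.85, so τ_2 = 93.85 − 32.73 = 61.12 years.
γ_2 = 68.88/61.12 = 1.127; β = √(1 − 1/γ²) = √0.2126.

β = 0.461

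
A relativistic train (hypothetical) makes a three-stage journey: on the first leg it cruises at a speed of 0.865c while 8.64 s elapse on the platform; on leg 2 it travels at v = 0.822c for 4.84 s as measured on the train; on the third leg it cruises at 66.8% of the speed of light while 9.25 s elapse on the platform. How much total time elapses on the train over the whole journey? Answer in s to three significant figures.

τ = 16.1 s

Leg 1: γ = 1/√(1 − 0.865²) = 1/√0.2518 = 1.993; τ_1 = 8.64/1.993 = 4.335 s.
Leg 2: 4.84 s is already measured on the train.
Leg 3: β = 0.668; γ = 1/√(1 − 0.668²) = 1/√0.5538 = 1.344; τ_3 = 9.25/1.344 = 6.883 s.
Total: 4.335 + 4.840 + 6.883 s.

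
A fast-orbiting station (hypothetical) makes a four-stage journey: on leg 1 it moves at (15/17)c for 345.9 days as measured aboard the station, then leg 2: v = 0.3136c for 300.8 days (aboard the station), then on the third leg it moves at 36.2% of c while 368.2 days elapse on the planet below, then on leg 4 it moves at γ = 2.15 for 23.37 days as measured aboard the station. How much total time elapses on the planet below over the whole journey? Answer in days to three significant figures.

Leg 1: γ = 1/√(1 − (15/17)²) = 17/8 = 2.125; Δt_1 = 2.125 × 345.9 = 735.0 days.
Leg 2: γ = 1/√(1 − 0.3136²) = 1/√0.9017 = 1.053; Δt_2 = 1.053 × 300.8 = 316.8 days.
Leg 3: 368.2 days is already measured on the planet below.
Leg 4: γ = 2.15; Δt_4 = 2.150 × 23.37 = 50.25 days.
Total: 735.0 + 316.8 + 368.2 + 50.25 days.

Δt = 1470 days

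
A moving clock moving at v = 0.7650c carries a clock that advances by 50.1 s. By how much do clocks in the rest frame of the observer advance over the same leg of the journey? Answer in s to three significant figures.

γ = 1/√(1 − 0.7650²) = 1/√0.4148 = 1.553
The interval measured on the moving clock is the proper time (both events occur at the same place in that frame); the lab-frame interval is Δt = γτ = 1.553 × 50.1 s.

Δt = 77.8 s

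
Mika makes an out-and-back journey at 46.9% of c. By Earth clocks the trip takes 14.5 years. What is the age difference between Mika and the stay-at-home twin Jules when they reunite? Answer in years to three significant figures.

β = 0.469; γ = 1/√(1 − 0.469²) = 1/√0.7800 = 1.132
Mika's elapsed proper time: τ = 14.5/1.132 = 12.81 years.
Age gap = Δt − τ = 14.5 − 12.81 years.

Δt − τ = 1.69 years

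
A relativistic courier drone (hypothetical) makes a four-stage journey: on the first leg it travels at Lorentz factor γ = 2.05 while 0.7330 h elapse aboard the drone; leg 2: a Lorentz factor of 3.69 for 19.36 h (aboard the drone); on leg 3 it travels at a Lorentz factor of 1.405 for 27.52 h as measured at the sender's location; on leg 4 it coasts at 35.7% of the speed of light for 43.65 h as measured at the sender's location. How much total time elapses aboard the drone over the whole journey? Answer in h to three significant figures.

τ = 80.5 h

Leg 1: 0.7330 h is already measured aboard the drone.
Leg 2: 19.36 h is already measured aboard the drone.
Leg 3: γ = 1.405; τ_3 = 27.52/1.405 = 19.59 h.
Leg 4: β = 0.357; γ = 1/√(1 − 0.357²) = 1/√0.8726 = 1.071; τ_4 = 43.65/1.071 = 40.77 h.
Total: 0.7330 + 19.36 + 19.59 + 40.77 h.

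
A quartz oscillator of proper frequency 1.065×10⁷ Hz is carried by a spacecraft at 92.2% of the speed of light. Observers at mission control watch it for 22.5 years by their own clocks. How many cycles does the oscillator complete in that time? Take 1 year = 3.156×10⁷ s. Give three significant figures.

β = 0.922; γ = 1/√(1 − 0.922²) = 1/√0.1499 = 2.583
During 22.5 years of lab time, the oscillator's proper time advances by τ = Δt/γ = 22.5/2.583 = 8.712 years = 2.749×10⁸ s.
N = f × τ = 1.065×10⁷ × 2.749×10⁸ = 2.928×10¹⁵.

N = 2.93×10¹⁵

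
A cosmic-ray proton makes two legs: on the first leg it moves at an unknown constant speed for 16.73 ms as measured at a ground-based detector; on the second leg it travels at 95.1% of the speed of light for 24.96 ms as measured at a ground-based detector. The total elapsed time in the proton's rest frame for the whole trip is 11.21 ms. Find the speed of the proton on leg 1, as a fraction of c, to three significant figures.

β = 0.978

Leg 1: speed unknown; τ_1 = 16.73/γ_1.
Leg 2: β = 0.951; γ = 1/√(1 − 0.951²) = 1/√0.09560 = 3.234; τ_2 = 24.96/3.234 = 7.717 ms.
Total proper time: τ_1 + 7.717 = 11.21, so τ_1 = 11.21 − 7.717 = 3.493 ms.
γ_1 = 16.73/3.493 = 4.790; β = √(1 − 1/γ²) = √0.9564.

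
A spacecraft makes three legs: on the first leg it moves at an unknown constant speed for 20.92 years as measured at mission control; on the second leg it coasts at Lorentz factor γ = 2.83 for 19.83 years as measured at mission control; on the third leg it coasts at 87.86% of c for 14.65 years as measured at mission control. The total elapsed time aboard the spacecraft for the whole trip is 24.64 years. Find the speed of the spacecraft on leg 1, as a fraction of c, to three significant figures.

Leg 1: speed unknown; τ_1 = 20.92/γ_1.
Leg 2: γ = 2.83; τ_2 = 19.83/2.830 = 7.007 years.
Leg 3: β = 0.8786; γ = 1/√(1 − 0.8786²) = 1/√0.2281 = 2.094; τ_3 = 14.65/2.094 = 6.996 years.
Total proper time: τ_1 + 7.007 + 6.996 = 24.64, so τ_1 = 24.64 − 14.00 = 10.64 years.
γ_1 = 20.92/10.64 = 1.967; β = √(1 − 1/γ²) = √0.7415.

β = 0.861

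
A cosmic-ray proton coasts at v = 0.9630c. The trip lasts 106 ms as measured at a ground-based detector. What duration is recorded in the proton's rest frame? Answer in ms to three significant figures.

τ = 28.6 ms

γ = 1/√(1 − 0.9630²) = 1/√0.07263 = 3.711
The interval measured at a ground-based detector is the dilated one; the clock in the proton's rest frame measures the proper time τ = Δt/γ = 106/3.711 ms.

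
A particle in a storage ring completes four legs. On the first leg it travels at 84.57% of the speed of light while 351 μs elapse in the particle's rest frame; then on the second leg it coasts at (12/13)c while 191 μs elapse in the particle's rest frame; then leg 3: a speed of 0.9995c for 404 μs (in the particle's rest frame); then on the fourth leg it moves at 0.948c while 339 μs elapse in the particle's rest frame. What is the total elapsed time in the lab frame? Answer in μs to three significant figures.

Leg 1: β = 0.8457; γ = 1/√(1 − 0.8457²) = 1/√0.2848 = 1.874; Δt_1 = 1.874 × 351 = 657.7 μs.
Leg 2: γ = 1/√(1 − (12/13)²) = 13/5 = 2.600; Δt_2 = 2.600 × 191 = 496.6 μs.
Leg 3: γ = 1/√(1 − 0.9995²) = 1/√9.997×10⁻⁴ = 31.63; Δt_3 = 31.63 × 404 = 1.278×10⁴ μs.
Leg 4: γ = 1/√(1 − 0.948²) = 1/√0.1013 = 3.142; Δt_4 = 3.142 × 339 = 1065 μs.
Total: 657.7 + 496.6 + 1.278×10⁴ + 1065 μs.

Δt = 1.50×10⁴ μs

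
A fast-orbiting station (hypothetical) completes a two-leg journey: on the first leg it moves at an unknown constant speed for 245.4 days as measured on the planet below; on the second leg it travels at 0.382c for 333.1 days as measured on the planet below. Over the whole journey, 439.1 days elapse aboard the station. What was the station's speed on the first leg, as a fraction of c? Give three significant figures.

β = 0.845

Leg 1: speed unknown; τ_1 = 245.4/γ_1.
Leg 2: γ = 1/√(1 − 0.382²) = 1/√0.8541 = 1.082; τ_2 = 333.1/1.082 = 307.8 days.
Total proper time: τ_1 + 307.8 = 439.1, so τ_1 = 439.1 − 307.8 = 131.3 days.
γ_1 = 245.4/131.3 = 1.870; β = √(1 − 1/γ²) = √0.7139.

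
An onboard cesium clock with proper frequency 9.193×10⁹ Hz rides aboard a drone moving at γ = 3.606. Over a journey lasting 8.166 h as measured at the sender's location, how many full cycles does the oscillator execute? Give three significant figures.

N = 7.49×10¹³

γ = 3.606
The oscillator's own cycle count is N = f × τ where τ is the proper time aboard the drone. τ = Δt/γ = 8.166/3.606 = 2.265 h = 8.152×10³ s.
N = 9.193×10⁹ × 8.152×10³ = 7.495×10¹³.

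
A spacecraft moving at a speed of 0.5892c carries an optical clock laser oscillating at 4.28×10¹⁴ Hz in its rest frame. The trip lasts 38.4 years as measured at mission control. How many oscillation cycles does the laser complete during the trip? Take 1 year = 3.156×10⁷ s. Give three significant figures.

γ = 1/√(1 − 0.5892²) = 1/√0.6528 = 1.238
The oscillator's own cycle count is N = f × τ where τ is the proper time aboard the spacecraft. τ = Δt/γ = 38.4/1.238 = 31.03 years = 9.792×10⁸ s.
N = 4.28×10¹⁴ × 9.792×10⁸ = 4.191×10²³.

N = 4.19×10²³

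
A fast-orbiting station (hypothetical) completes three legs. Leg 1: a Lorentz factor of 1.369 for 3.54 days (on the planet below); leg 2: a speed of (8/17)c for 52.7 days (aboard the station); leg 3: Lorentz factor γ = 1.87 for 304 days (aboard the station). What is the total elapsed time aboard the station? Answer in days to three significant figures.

τ = 359 days

Leg 1: γ = 1.369; τ_1 = 3.54/1.369 = 2.586 days.
Leg 2: 52.7 days is already measured aboard the station.
Leg 3: 304 days is already measured aboard the station.
Total: 2.586 + 52.70 + 304.0 days.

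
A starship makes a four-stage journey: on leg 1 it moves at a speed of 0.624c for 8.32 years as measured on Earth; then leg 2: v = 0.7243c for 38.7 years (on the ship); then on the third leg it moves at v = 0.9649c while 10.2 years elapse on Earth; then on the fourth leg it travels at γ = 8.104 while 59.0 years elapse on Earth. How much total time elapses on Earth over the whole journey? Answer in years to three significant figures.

Leg 1: 8.32 years is already measured on Earth.
Leg 2: γ = 1/√(1 − 0.7243²) = 1/√0.4754 = 1.450; Δt_2 = 1.450 × 38.7 = 56.13 years.
Leg 3: 10.2 years is already measured on Earth.
Leg 4: 59.0 years is already measured on Earth.
Total: 8.320 + 56.13 + 10.20 + 59.00 years.

Δt = 134 years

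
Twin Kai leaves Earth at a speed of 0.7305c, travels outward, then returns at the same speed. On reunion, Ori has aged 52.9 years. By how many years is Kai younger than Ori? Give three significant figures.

Δt − τ = 16.8 years

γ = 1/√(1 − 0.7305²) = 1/√0.4664 = 1.464
Kai's elapsed proper time: τ = 52.9/1.464 = 36.13 years.
Age gap = Δt − τ = 52.9 − 36.13 years.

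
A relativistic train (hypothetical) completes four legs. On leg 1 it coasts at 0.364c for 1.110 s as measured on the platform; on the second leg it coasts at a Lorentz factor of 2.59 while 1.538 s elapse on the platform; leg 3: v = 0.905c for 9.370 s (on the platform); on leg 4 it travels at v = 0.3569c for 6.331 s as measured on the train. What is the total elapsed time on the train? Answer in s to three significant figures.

τ = 11.9 s

Leg 1: γ = 1/√(1 − 0.364²) = 1/√0.8675 = 1.074; τ_1 = 1.110/1.074 = 1.034 s.
Leg 2: γ = 2.59; τ_2 = 1.538/2.590 = 0.5938 s.
Leg 3: γ = 1/√(1 − 0.905²) = 1/√0.1810 = 2.351; τ_3 = 9.370/2.351 = 3.986 s.
Leg 4: 6.331 s is already measured on the train.
Total: 1.034 + 0.5938 + 3.986 + 6.331 s.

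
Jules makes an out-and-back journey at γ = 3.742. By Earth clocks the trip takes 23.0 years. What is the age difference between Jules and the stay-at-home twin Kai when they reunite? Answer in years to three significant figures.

Δt − τ = 16.9 years

γ = 3.742
Jules's elapsed proper time: τ = 23.0/3.742 = 6.146 years.
Age gap = Δt − τ = 23.0 − 6.146 years.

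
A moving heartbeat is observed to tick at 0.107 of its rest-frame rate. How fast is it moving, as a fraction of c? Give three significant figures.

Rate ratio = 1/γ, so γ = 1/0.107 = 9.346.
β = √(1 − 1/γ²) = √(1 − 0.107²) = √0.9886

β = 0.994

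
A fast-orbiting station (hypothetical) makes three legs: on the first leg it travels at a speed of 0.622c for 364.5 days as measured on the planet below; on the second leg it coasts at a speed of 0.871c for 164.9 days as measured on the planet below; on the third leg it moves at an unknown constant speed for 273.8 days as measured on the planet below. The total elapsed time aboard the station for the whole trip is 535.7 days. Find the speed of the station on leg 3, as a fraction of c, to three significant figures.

β = 0.786

Leg 1: γ = 1/√(1 − 0.622²) = 1/√0.6131 = 1.277; τ_1 = 364.5/1.277 = 285.4 days.
Leg 2: γ = 1/√(1 − 0.871²) = 1/√0.2414 = 2.035; τ_2 = 164.9/2.035 = 81.01 days.
Leg 3: speed unknown; τ_3 = 273.8/γ_3.
Total proper time: 285.4 + 81.01 + τ_3 = 535.7, so τ_3 = 535.7 − 366.4 = 169.3 days.
γ_3 = 273.8/169.3 = 1.617; β = √(1 − 1/γ²) = √0.6178.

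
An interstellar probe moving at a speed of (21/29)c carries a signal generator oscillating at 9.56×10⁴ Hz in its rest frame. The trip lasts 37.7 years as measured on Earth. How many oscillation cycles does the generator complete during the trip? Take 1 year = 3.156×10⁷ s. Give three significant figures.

γ = 1/√(1 − (21/29)²) = 29/20 = 1.450
The oscillator's own cycle count is N = f × τ where τ is the proper time aboard the probe. τ = Δt/γ = 37.7/1.450 = 26.00 years = 8.206×10⁸ s.
N = 9.56×10⁴ × 8.206×10⁸ = 7.845×10¹³.

N = 7.84×10¹³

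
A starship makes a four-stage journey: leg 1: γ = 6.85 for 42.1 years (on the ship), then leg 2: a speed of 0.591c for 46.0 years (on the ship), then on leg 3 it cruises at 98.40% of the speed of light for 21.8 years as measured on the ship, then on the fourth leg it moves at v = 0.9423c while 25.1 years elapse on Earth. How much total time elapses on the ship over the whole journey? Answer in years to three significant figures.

Leg 1: 42.1 years is already measured on the ship.
Leg 2: 46.0 years is already measured on the ship.
Leg 3: 21.8 years is already measured on the ship.
Leg 4: γ = 1/√(1 − 0.9423²) = 1/√0.1121 = 2.987; τ_4 = 25.1/2.987 = 8.403 years.
Total: 42.10 + 46.00 + 21.80 + 8.403 years.

τ = 118 years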